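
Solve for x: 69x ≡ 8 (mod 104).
x ≡ 80 (mod 104)

gcd(69, 104) = 1, which divides 8, so solutions exist.
Find 69^(-1) mod 104 by the extended Euclidean algorithm:
104 = 1 × 69 + 35  ⟹  35 = (1)·104 + (-1)·69
69 = 1 × 35 + 34  ⟹  34 = (-1)·104 + (2)·69
35 = 1 × 34 + 1  ⟹  1 = (2)·104 + (-3)·69
So (-3)·69 ≡ 1 (mod 104), i.e. 69^(-1) ≡ -3 ≡ 101 (mod 104).
x ≡ 101 × 8 = 808 ≡ 80 (mod 104).
Check: 69 × 80 = 5520 ≡ 8 (mod 104).
Unique solution: x ≡ 80 (mod 104)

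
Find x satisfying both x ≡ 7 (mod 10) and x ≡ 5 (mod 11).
27

Using Chinese Remainder Theorem:
M = 10 × 11 = 110
M1 = 11, M2 = 10
y1 = 11^(-1) mod 10 = 1
y2 = 10^(-1) mod 11 = 10
x = (7×11×1 + 5×10×10) mod 110 = 27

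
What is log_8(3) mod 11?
6

Baby-step giant-step with step n = ⌈√11⌉ = 4.
Baby steps 8^j mod 11 (j:value) for j=0..3: 0:1, 1:8, 2:9, 3:6.
Giant-step multiplier: 8^(-4) ≡ 8^(10-4) = 8^6 ≡ 3 (mod 11).
Giant steps γ_i = 3·3^i mod 11: γ_0=3, γ_1=9 (in table at j=2).
x = i·n + j = 1·4 + 2 = 6.
Check: 8^6 ≡ 3 (mod 11).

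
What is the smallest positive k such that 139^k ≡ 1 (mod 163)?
162

163 is prime, so ord(139) divides φ(163) = 162.
Divisors of 162: 1, 2, 3, 6, 9, 18, 27, 54, 81, 162.
Repeated squaring: 139^1 ≡ 139, 139^2 ≡ 87, 139^4 ≡ 71, 139^8 ≡ 151, 139^16 ≡ 144, 139^32 ≡ 35, 139^64 ≡ 84, 139^128 ≡ 47 (mod 163).
Test 139^d mod 163 for each divisor d in increasing order:
139^1 ≡ 139
139^2 ≡ 87
139^3 = 139^2·139^1 ≡ 31
139^6 = 139^4·139^2 ≡ 146
139^9 = 139^8·139^1 ≡ 125
139^18 = 139^16·139^2 ≡ 140
139^27 = 139^16·139^8·139^2·139^1 ≡ 59
139^54 = 139^32·139^16·139^4·139^2 ≡ 58
139^81 = 139^64·139^16·139^1 ≡ 162
139^162 = 139^128·139^32·139^2 ≡ 1  ← first divisor giving 1
The order is 162.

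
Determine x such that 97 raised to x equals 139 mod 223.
68

Baby-step giant-step with step n = ⌈√223⌉ = 15.
Baby steps 97^j mod 223 (j:value) for j=0..14: 0:1, 1:97, 2:43, 3:157, 4:65, 5:61, 6:119, 7:170, 8:211, 9:174, 10:153, 11:123, 12:112, 13:160, 14:133.
Giant-step multiplier: 97^(-15) ≡ 97^(222-15) = 97^207 ≡ 27 (mod 223).
Giant steps γ_i = 139·27^i mod 223: γ_0=139, γ_1=185, γ_2=89, γ_3=173, γ_4=211 (in table at j=8).
x = i·n + j = 4·15 + 8 = 68.
Check: 97^68 ≡ 139 (mod 223).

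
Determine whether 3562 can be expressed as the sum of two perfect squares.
9² + 59² (a=9, b=59)

Factorization: 3562 = 2 × 13 × 137
By Fermat: n is sum of two squares iff every prime p ≡ 3 (mod 4) appears to even power.
All primes ≡ 3 (mod 4) appear to even power.
Search a = 0, 1, 2, … for 3562 - a² a perfect square: first hit at a = 9: 3562 - 81 = 3481 = 59².
3562 = 9² + 59² = 81 + 3481 ✓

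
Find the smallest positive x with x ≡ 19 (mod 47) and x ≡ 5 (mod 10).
395

Using Chinese Remainder Theorem:
M = 47 × 10 = 470
M1 = 10, M2 = 47
y1 = 10^(-1) mod 47 = 33
y2 = 47^(-1) mod 10 = 3
x = (19×10×33 + 5×47×3) mod 470 = 395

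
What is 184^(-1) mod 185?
184

gcd(184, 185) = 1, so the inverse exists.
Extended Euclidean algorithm on (185, 184):
185 = 1 × 184 + 1  ⟹  1 = (1)·185 + (-1)·184
So (-1)·184 ≡ 1 (mod 185), i.e. 184^(-1) ≡ -1 ≡ 184 (mod 185).
Check: 184 × 184 = 33856 ≡ 1 (mod 185)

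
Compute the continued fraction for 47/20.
[2; 2, 1, 6]

Euclidean algorithm steps:
47 = 2 × 20 + 7
20 = 2 × 7 + 6
7 = 1 × 6 + 1
6 = 6 × 1 + 0
Continued fraction: [2; 2, 1, 6]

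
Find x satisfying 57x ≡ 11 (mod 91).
x ≡ 88 (mod 91)

gcd(57, 91) = 1, which divides 11, so solutions exist.
Find 57^(-1) mod 91 by the extended Euclidean algorithm:
91 = 1 × 57 + 34  ⟹  34 = (1)·91 + (-1)·57
57 = 1 × 34 + 23  ⟹  23 = (-1)·91 + (2)·57
34 = 1 × 23 + 11  ⟹  11 = (2)·91 + (-3)·57
23 = 2 × 11 + 1  ⟹  1 = (-5)·91 + (8)·57
So (8)·57 ≡ 1 (mod 91), i.e. 57^(-1) ≡ 8 (mod 91).
x ≡ 8 × 11 = 88 ≡ 88 (mod 91).
Check: 57 × 88 = 5016 ≡ 11 (mod 91).
Unique solution: x ≡ 88 (mod 91)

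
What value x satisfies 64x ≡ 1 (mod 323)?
106

gcd(64, 323) = 1, so the inverse exists.
Extended Euclidean algorithm on (323, 64):
323 = 5 × 64 + 3  ⟹  3 = (1)·323 + (-5)·64
64 = 21 × 3 + 1  ⟹  1 = (-21)·323 + (106)·64
So (106)·64 ≡ 1 (mod 323), i.e. 64^(-1) ≡ 106 (mod 323).
Check: 64 × 106 = 6784 ≡ 1 (mod 323)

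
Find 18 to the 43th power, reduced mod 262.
86

Repeated squaring. Binary of 43 = 101011.
18^1 ≡ 18 (mod 262); 18^2 ≡ 62 (mod 262); 18^4 ≡ 176 (mod 262); 18^8 ≡ 60 (mod 262); 18^16 ≡ 194 (mod 262); 18^32 ≡ 170 (mod 262)
18^43 = 18^1 × 18^2 × 18^8 × 18^32 ≡ 86 (mod 262)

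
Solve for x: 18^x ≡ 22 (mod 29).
10

Baby-step giant-step with step n = ⌈√29⌉ = 6.
Baby steps 18^j mod 29 (j:value) for j=0..5: 0:1, 1:18, 2:5, 3:3, 4:25, 5:15.
Giant-step multiplier: 18^(-6) ≡ 18^(28-6) = 18^22 ≡ 13 (mod 29).
Giant steps γ_i = 22·13^i mod 29: γ_0=22, γ_1=25 (in table at j=4).
x = i·n + j = 1·6 + 4 = 10.
Check: 18^10 ≡ 22 (mod 29).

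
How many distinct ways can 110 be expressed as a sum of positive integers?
607163746

p(n) counts ways to write n as a sum of positive integers (order ignored).
Euler's pentagonal recurrence: p(k) = p(k-1) + p(k-2) - p(k-5) - p(k-7) + p(k-12) + p(k-15) - ... (offsets j(3j∓1)/2, signs ++--, p(0)=1, p(<0)=0).
DP table for k = 0..109: p(0)=1, p(1)=1, p(2)=2, p(3)=3, p(4)=5, p(5)=7, p(6)=11, p(7)=15, p(8)=22, p(9)=30, p(10)=42, p(11)=56, p(12)=77, p(13)=101, p(14)=135, p(15)=176, p(16)=231, p(17)=297, p(18)=385, p(19)=490, p(20)=627, p(21)=792, p(22)=1002, p(23)=1255, p(24)=1575, p(25)=1958, p(26)=2436, p(27)=3010, p(28)=3718, p(29)=4565, p(30)=5604, p(31)=6842, p(32)=8349, p(33)=10143, p(34)=12310, p(35)=14883, p(36)=17977, p(37)=21637, p(38)=26015, p(39)=31185, p(40)=37338, p(41)=44583, p(42)=53174, p(43)=63261, p(44)=75175, p(45)=89134, p(46)=105558, p(47)=124754, p(48)=147273, p(49)=173525, p(50)=204226, p(51)=239943, p(52)=281589, p(53)=329931, p(54)=386155, p(55)=451276, p(56)=526823, p(57)=614154, p(58)=715220, p(59)=831820, p(60)=966467, p(61)=1121505, p(62)=1300156, p(63)=1505499, p(64)=1741630, p(65)=2012558, p(66)=2323520, p(67)=2679689, p(68)=3087735, p(69)=3554345, p(70)=4087968, p(71)=4697205, p(72)=5392783, p(73)=6185689, p(74)=7089500, p(75)=8118264, p(76)=9289091, p(77)=10619863, p(78)=12132164, p(79)=13848650, p(80)=15796476, p(81)=18004327, p(82)=20506255, p(83)=23338469, p(84)=26543660, p(85)=30167357, p(86)=34262962, p(87)=38887673, p(88)=44108109, p(89)=49995925, p(90)=56634173, p(91)=64112359, p(92)=72533807, p(93)=82010177, p(94)=92669720, p(95)=104651419, p(96)=118114304, p(97)=133230930, p(98)=150198136, p(99)=169229875, p(100)=190569292, p(101)=214481126, p(102)=241265379, p(103)=271248950, p(104)=304801365, p(105)=342325709, p(106)=384276336, p(107)=431149389, p(108)=483502844, p(109)=541946240.
Final step: p(110) = p(109) + p(108) - p(105) - p(103) + p(98) + p(95) - p(88) - p(84) + p(75) + p(70) - p(59) - p(53) + p(40) + p(33) - p(18) - p(10)
= 541946240 + 483502844 - 342325709 - 271248950 + 150198136 + 104651419 - 44108109 - 26543660 + 8118264 + 4087968 - 831820 - 329931 + 37338 + 10143 - 385 - 42
= 607163746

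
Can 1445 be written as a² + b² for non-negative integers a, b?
1² + 38² (a=1, b=38)

Factorization: 1445 = 5 × 17^2
By Fermat: n is sum of two squares iff every prime p ≡ 3 (mod 4) appears to even power.
All primes ≡ 3 (mod 4) appear to even power.
Search a = 0, 1, 2, … for 1445 - a² a perfect square: first hit at a = 1: 1445 - 1 = 1444 = 38².
1445 = 1² + 38² = 1 + 1444 ✓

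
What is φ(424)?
208

424 = 2^3 × 53
φ(n) = n × ∏(1 - 1/p) for each prime p dividing n
φ(424) = 424 × (1 - 1/2) × (1 - 1/53) = 208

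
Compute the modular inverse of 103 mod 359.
122

gcd(103, 359) = 1, so the inverse exists.
Extended Euclidean algorithm on (359, 103):
359 = 3 × 103 + 50  ⟹  50 = (1)·359 + (-3)·103
103 = 2 × 50 + 3  ⟹  3 = (-2)·359 + (7)·103
50 = 16 × 3 + 2  ⟹  2 = (33)·359 + (-115)·103
3 = 1 × 2 + 1  ⟹  1 = (-35)·359 + (122)·103
So (122)·103 ≡ 1 (mod 359), i.e. 103^(-1) ≡ 122 (mod 359).
Check: 103 × 122 = 12566 ≡ 1 (mod 359)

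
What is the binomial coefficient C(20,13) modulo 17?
0

Using Lucas' theorem:
Write n=20 and k=13 in base 17:
n in base 17: [1, 3]
k in base 17: [0, 13]
C(20,13) mod 17 = ∏ C(n_i, k_i) mod 17
Digit binomials (mod 17): C(1,0) = 1; C(3,13) = 0 (k_i > n_i)
Product: 1 × 0 = 0 ≡ 0 (mod 17)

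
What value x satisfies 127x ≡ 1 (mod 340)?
83

gcd(127, 340) = 1, so the inverse exists.
Extended Euclidean algorithm on (340, 127):
340 = 2 × 127 + 86  ⟹  86 = (1)·340 + (-2)·127
127 = 1 × 86 + 41  ⟹  41 = (-1)·340 + (3)·127
86 = 2 × 41 + 4  ⟹  4 = (3)·340 + (-8)·127
41 = 10 × 4 + 1  ⟹  1 = (-31)·340 + (83)·127
So (83)·127 ≡ 1 (mod 340), i.e. 127^(-1) ≡ 83 (mod 340).
Check: 127 × 83 = 10541 ≡ 1 (mod 340)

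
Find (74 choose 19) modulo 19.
3

Using Lucas' theorem:
Write n=74 and k=19 in base 19:
n in base 19: [3, 17]
k in base 19: [1, 0]
C(74,19) mod 19 = ∏ C(n_i, k_i) mod 19
Digit binomials (mod 19): C(3,1) = 3; C(17,0) = 1
Product: 3 × 1 = 3 ≡ 3 (mod 19)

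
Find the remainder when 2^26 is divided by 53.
52

Repeated squaring. Binary of 26 = 11010.
2^1 ≡ 2 (mod 53); 2^2 ≡ 4 (mod 53); 2^4 ≡ 16 (mod 53); 2^8 ≡ 44 (mod 53); 2^16 ≡ 28 (mod 53)
2^26 = 2^2 × 2^8 × 2^16 ≡ 52 (mod 53)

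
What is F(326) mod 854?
491

Matrix identity: Q^n = [[F_(n+1), F_n], [F_n, F_(n-1)]] with Q = [[1,1],[1,0]].
n = 326 = 101000110₂. Square-and-multiply, entries mod 854:
Q^1 = [[1,1],[1,0]]
Q^2 = (Q^1)² = [[2,1],[1,1]]
Q^5 = (Q^2)²·Q = [[8,5],[5,3]]
Q^10 = (Q^5)² = [[89,55],[55,34]]
Q^20 = (Q^10)² = [[698,787],[787,765]]
Q^40 = (Q^20)² = [[643,189],[189,454]]
Q^81 = (Q^40)²·Q = [[631,820],[820,665]]
Q^163 = (Q^81)²·Q = [[843,499],[499,344]]
Q^326 = (Q^163)² = [[608,491],[491,117]]
F_326 mod 854 = Q^326[0][1] = 491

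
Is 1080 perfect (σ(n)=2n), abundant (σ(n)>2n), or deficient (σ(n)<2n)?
abundant

Proper divisors of 1080: sum = 1 + 2 + 3 + 4 + 5 + 6 + 8 + 9 + ... + 216 + 270 + 360 + 540 (31 divisors) = 2520
Since 2520 > 1080, 1080 is abundant.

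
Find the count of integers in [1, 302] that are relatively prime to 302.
150

302 = 2 × 151
φ(n) = n × ∏(1 - 1/p) for each prime p dividing n
φ(302) = 302 × (1 - 1/2) × (1 - 1/151) = 150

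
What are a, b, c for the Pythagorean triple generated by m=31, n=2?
(957, 124, 965)

Euclid's formula: a = m² - n², b = 2mn, c = m² + n²
m = 31, n = 2
a = 31² - 2² = 961 - 4 = 957
b = 2 × 31 × 2 = 124
c = 31² + 2² = 961 + 4 = 965
Verification: 957² + 124² = 915849 + 15376 = 931225 = 965² ✓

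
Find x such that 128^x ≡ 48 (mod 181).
60

Baby-step giant-step with step n = ⌈√181⌉ = 14.
Baby steps 128^j mod 181 (j:value) for j=0..13: 0:1, 1:128, 2:94, 3:86, 4:148, 5:120, 6:156, 7:58, 8:3, 9:22, 10:101, 11:77, 12:82, 13:179.
Giant-step multiplier: 128^(-14) ≡ 128^(180-14) = 128^166 ≡ 111 (mod 181).
Giant steps γ_i = 48·111^i mod 181: γ_0=48, γ_1=79, γ_2=81, γ_3=122, γ_4=148 (in table at j=4).
x = i·n + j = 4·14 + 4 = 60.
Check: 128^60 ≡ 48 (mod 181).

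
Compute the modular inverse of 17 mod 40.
33

gcd(17, 40) = 1, so the inverse exists.
Extended Euclidean algorithm on (40, 17):
40 = 2 × 17 + 6  ⟹  6 = (1)·40 + (-2)·17
17 = 2 × 6 + 5  ⟹  5 = (-2)·40 + (5)·17
6 = 1 × 5 + 1  ⟹  1 = (3)·40 + (-7)·17
So (-7)·17 ≡ 1 (mod 40), i.e. 17^(-1) ≡ -7 ≡ 33 (mod 40).
Check: 17 × 33 = 561 ≡ 1 (mod 40)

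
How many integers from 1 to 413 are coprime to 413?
348

413 = 7 × 59
φ(n) = n × ∏(1 - 1/p) for each prime p dividing n
φ(413) = 413 × (1 - 1/7) × (1 - 1/59) = 348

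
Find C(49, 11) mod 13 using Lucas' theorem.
0

Using Lucas' theorem:
Write n=49 and k=11 in base 13:
n in base 13: [3, 10]
k in base 13: [0, 11]
C(49,11) mod 13 = ∏ C(n_i, k_i) mod 13
Digit binomials (mod 13): C(3,0) = 1; C(10,11) = 0 (k_i > n_i)
Product: 1 × 0 = 0 ≡ 0 (mod 13)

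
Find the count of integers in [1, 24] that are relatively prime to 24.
8

24 = 2^3 × 3
φ(n) = n × ∏(1 - 1/p) for each prime p dividing n
φ(24) = 24 × (1 - 1/2) × (1 - 1/3) = 8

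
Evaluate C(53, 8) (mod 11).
9

Using Lucas' theorem:
Write n=53 and k=8 in base 11:
n in base 11: [4, 9]
k in base 11: [0, 8]
C(53,8) mod 11 = ∏ C(n_i, k_i) mod 11
Digit binomials (mod 11): C(4,0) = 1; C(9,8) = 9
Product: 1 × 9 = 9 ≡ 9 (mod 11)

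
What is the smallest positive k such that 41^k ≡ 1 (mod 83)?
41

83 is prime, so ord(41) divides φ(83) = 82.
Divisors of 82: 1, 2, 41, 82.
Repeated squaring: 41^1 ≡ 41, 41^2 ≡ 21, 41^4 ≡ 26, 41^8 ≡ 12, 41^16 ≡ 61, 41^32 ≡ 69, 41^64 ≡ 30 (mod 83).
Test 41^d mod 83 for each divisor d in increasing order:
41^1 ≡ 41
41^2 ≡ 21
41^41 = 41^32·41^8·41^1 ≡ 1  ← first divisor giving 1
The order is 41.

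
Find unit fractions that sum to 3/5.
1/2 + 1/10

Greedy algorithm:
3/5: ceiling(5/3) = 2, use 1/2
1/10: ceiling(10/1) = 10, use 1/10
Result: 3/5 = 1/2 + 1/10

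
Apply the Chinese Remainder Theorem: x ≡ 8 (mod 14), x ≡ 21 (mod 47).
162

Using Chinese Remainder Theorem:
M = 14 × 47 = 658
M1 = 47, M2 = 14
y1 = 47^(-1) mod 14 = 3
y2 = 14^(-1) mod 47 = 37
x = (8×47×3 + 21×14×37) mod 658 = 162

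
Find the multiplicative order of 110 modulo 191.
190

191 is prime, so ord(110) divides φ(191) = 190.
Divisors of 190: 1, 2, 5, 10, 19, 38, 95, 190.
Repeated squaring: 110^1 ≡ 110, 110^2 ≡ 67, 110^4 ≡ 96, 110^8 ≡ 48, 110^16 ≡ 12, 110^32 ≡ 144, 110^64 ≡ 108, 110^128 ≡ 13 (mod 191).
Test 110^d mod 191 for each divisor d in increasing order:
110^1 ≡ 110
110^2 ≡ 67
110^5 = 110^4·110^1 ≡ 55
110^10 = 110^8·110^2 ≡ 160
110^19 = 110^16·110^2·110^1 ≡ 7
110^38 = 110^32·110^4·110^2 ≡ 49
110^95 = 110^64·110^16·110^8·110^4·110^2·110^1 ≡ 190
110^190 = 110^128·110^32·110^16·110^8·110^4·110^2 ≡ 1  ← first divisor giving 1
The order is 190.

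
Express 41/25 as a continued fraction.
[1; 1, 1, 1, 3, 2]

Euclidean algorithm steps:
41 = 1 × 25 + 16
25 = 1 × 16 + 9
16 = 1 × 9 + 7
9 = 1 × 7 + 2
7 = 3 × 2 + 1
2 = 2 × 1 + 0
Continued fraction: [1; 1, 1, 1, 3, 2]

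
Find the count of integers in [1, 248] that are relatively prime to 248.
120

248 = 2^3 × 31
φ(n) = n × ∏(1 - 1/p) for each prime p dividing n
φ(248) = 248 × (1 - 1/2) × (1 - 1/31) = 120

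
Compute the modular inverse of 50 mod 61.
11

gcd(50, 61) = 1, so the inverse exists.
Extended Euclidean algorithm on (61, 50):
61 = 1 × 50 + 11  ⟹  11 = (1)·61 + (-1)·50
50 = 4 × 11 + 6  ⟹  6 = (-4)·61 + (5)·50
11 = 1 × 6 + 5  ⟹  5 = (5)·61 + (-6)·50
6 = 1 × 5 + 1  ⟹  1 = (-9)·61 + (11)·50
So (11)·50 ≡ 1 (mod 61), i.e. 50^(-1) ≡ 11 (mod 61).
Check: 50 × 11 = 550 ≡ 1 (mod 61)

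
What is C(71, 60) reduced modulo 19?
3

Using Lucas' theorem:
Write n=71 and k=60 in base 19:
n in base 19: [3, 14]
k in base 19: [3, 3]
C(71,60) mod 19 = ∏ C(n_i, k_i) mod 19
Digit binomials (mod 19): C(3,3) = 1; C(14,3) = 364 ≡ 3
Product: 1 × 3 = 3 ≡ 3 (mod 19)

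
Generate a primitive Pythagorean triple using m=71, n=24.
(4465, 3408, 5617)

Euclid's formula: a = m² - n², b = 2mn, c = m² + n²
m = 71, n = 24
a = 71² - 24² = 5041 - 576 = 4465
b = 2 × 71 × 24 = 3408
c = 71² + 24² = 5041 + 576 = 5617
Verification: 4465² + 3408² = 19936225 + 11614464 = 31550689 = 5617² ✓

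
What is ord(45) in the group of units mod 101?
50

101 is prime, so ord(45) divides φ(101) = 100.
Divisors of 100: 1, 2, 4, 5, 10, 20, 25, 50, 100.
Repeated squaring: 45^1 ≡ 45, 45^2 ≡ 5, 45^4 ≡ 25, 45^8 ≡ 19, 45^16 ≡ 58, 45^32 ≡ 31, 45^64 ≡ 52 (mod 101).
Test 45^d mod 101 for each divisor d in increasing order:
45^1 ≡ 45
45^2 ≡ 5
45^4 ≡ 25
45^5 = 45^4·45^1 ≡ 14
45^10 = 45^8·45^2 ≡ 95
45^20 = 45^16·45^4 ≡ 36
45^25 = 45^16·45^8·45^1 ≡ 100
45^50 = 45^32·45^16·45^2 ≡ 1  ← first divisor giving 1
The order is 50.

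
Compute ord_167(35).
166

167 is prime, so ord(35) divides φ(167) = 166.
Divisors of 166: 1, 2, 83, 166.
Repeated squaring: 35^1 ≡ 35, 35^2 ≡ 56, 35^4 ≡ 130, 35^8 ≡ 33, 35^16 ≡ 87, 35^32 ≡ 54, 35^64 ≡ 77, 35^128 ≡ 84 (mod 167).
Test 35^d mod 167 for each divisor d in increasing order:
35^1 ≡ 35
35^2 ≡ 56
35^83 = 35^64·35^16·35^2·35^1 ≡ 166
35^166 = 35^128·35^32·35^4·35^2 ≡ 1  ← first divisor giving 1
The order is 166.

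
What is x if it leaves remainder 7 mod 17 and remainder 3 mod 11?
58

Using Chinese Remainder Theorem:
M = 17 × 11 = 187
M1 = 11, M2 = 17
y1 = 11^(-1) mod 17 = 14
y2 = 17^(-1) mod 11 = 2
x = (7×11×14 + 3×17×2) mod 187 = 58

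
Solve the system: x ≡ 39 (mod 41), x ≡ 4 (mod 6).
244

Using Chinese Remainder Theorem:
M = 41 × 6 = 246
M1 = 6, M2 = 41
y1 = 6^(-1) mod 41 = 7
y2 = 41^(-1) mod 6 = 5
x = (39×6×7 + 4×41×5) mod 246 = 244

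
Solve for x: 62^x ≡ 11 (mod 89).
28

Baby-step giant-step with step n = ⌈√89⌉ = 10.
Baby steps 62^j mod 89 (j:value) for j=0..9: 0:1, 1:62, 2:17, 3:75, 4:22, 5:29, 6:18, 7:48, 8:39, 9:15.
Giant-step multiplier: 62^(-10) ≡ 62^(88-10) = 62^78 ≡ 69 (mod 89).
Giant steps γ_i = 11·69^i mod 89: γ_0=11, γ_1=47, γ_2=39 (in table at j=8).
x = i·n + j = 2·10 + 8 = 28.
Check: 62^28 ≡ 11 (mod 89).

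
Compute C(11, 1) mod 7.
4

Using Lucas' theorem:
Write n=11 and k=1 in base 7:
n in base 7: [1, 4]
k in base 7: [0, 1]
C(11,1) mod 7 = ∏ C(n_i, k_i) mod 7
Digit binomials (mod 7): C(1,0) = 1; C(4,1) = 4
Product: 1 × 4 = 4 ≡ 4 (mod 7)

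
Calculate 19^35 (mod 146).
123

Repeated squaring. Binary of 35 = 100011.
19^1 ≡ 19 (mod 146); 19^2 ≡ 69 (mod 146); 19^4 ≡ 89 (mod 146); 19^8 ≡ 37 (mod 146); 19^16 ≡ 55 (mod 146); 19^32 ≡ 105 (mod 146)
19^35 = 19^1 × 19^2 × 19^32 ≡ 123 (mod 146)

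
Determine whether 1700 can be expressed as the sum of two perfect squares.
10² + 40² (a=10, b=40)

Factorization: 1700 = 2^2 × 5^2 × 17
By Fermat: n is sum of two squares iff every prime p ≡ 3 (mod 4) appears to even power.
All primes ≡ 3 (mod 4) appear to even power.
Search a = 0, 1, 2, … for 1700 - a² a perfect square: first hit at a = 10: 1700 - 100 = 1600 = 40².
1700 = 10² + 40² = 100 + 1600 ✓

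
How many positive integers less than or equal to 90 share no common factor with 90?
24

90 = 2 × 3^2 × 5
φ(n) = n × ∏(1 - 1/p) for each prime p dividing n
φ(90) = 90 × (1 - 1/2) × (1 - 1/3) × (1 - 1/5) = 24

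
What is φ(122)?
60

122 = 2 × 61
φ(n) = n × ∏(1 - 1/p) for each prime p dividing n
φ(122) = 122 × (1 - 1/2) × (1 - 1/61) = 60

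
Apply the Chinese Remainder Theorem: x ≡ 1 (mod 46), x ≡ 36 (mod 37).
369

Using Chinese Remainder Theorem:
M = 46 × 37 = 1702
M1 = 37, M2 = 46
y1 = 37^(-1) mod 46 = 5
y2 = 46^(-1) mod 37 = 33
x = (1×37×5 + 36×46×33) mod 1702 = 369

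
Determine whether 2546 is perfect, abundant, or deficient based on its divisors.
deficient

Proper divisors of 2546: sum = 1 + 2 + 19 + 38 + 67 + 134 + 1273 = 1534
Since 1534 < 2546, 2546 is deficient.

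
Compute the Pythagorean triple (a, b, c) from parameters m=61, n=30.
(2821, 3660, 4621)

Euclid's formula: a = m² - n², b = 2mn, c = m² + n²
m = 61, n = 30
a = 61² - 30² = 3721 - 900 = 2821
b = 2 × 61 × 30 = 3660
c = 61² + 30² = 3721 + 900 = 4621
Verification: 2821² + 3660² = 7958041 + 13395600 = 21353641 = 4621² ✓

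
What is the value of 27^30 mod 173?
92

Repeated squaring. Binary of 30 = 11110.
27^1 ≡ 27 (mod 173); 27^2 ≡ 37 (mod 173); 27^4 ≡ 158 (mod 173); 27^8 ≡ 52 (mod 173); 27^16 ≡ 109 (mod 173)
27^30 = 27^2 × 27^4 × 27^8 × 27^16 ≡ 92 (mod 173)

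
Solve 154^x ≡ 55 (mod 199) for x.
177

Baby-step giant-step with step n = ⌈√199⌉ = 15.
Baby steps 154^j mod 199 (j:value) for j=0..14: 0:1, 1:154, 2:35, 3:17, 4:31, 5:197, 6:90, 7:129, 8:165, 9:137, 10:4, 11:19, 12:140, 13:68, 14:124.
Giant-step multiplier: 154^(-15) ≡ 154^(198-15) = 154^183 ≡ 174 (mod 199).
Giant steps γ_i = 55·174^i mod 199: γ_0=55, γ_1=18, γ_2=147, γ_3=106, γ_4=136, γ_5=182, γ_6=27, γ_7=121, γ_8=159, γ_9=5, γ_10=74, γ_11=140 (in table at j=12).
x = i·n + j = 11·15 + 12 = 177.
Check: 154^177 ≡ 55 (mod 199).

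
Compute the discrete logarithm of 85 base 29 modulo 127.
97

Baby-step giant-step with step n = ⌈√127⌉ = 12.
Baby steps 29^j mod 127 (j:value) for j=0..11: 0:1, 1:29, 2:79, 3:5, 4:18, 5:14, 6:25, 7:90, 8:70, 9:125, 10:69, 11:96.
Giant-step multiplier: 29^(-12) ≡ 29^(126-12) = 29^114 ≡ 38 (mod 127).
Giant steps γ_i = 85·38^i mod 127: γ_0=85, γ_1=55, γ_2=58, γ_3=45, γ_4=59, γ_5=83, γ_6=106, γ_7=91, γ_8=29 (in table at j=1).
x = i·n + j = 8·12 + 1 = 97.
Check: 29^97 ≡ 85 (mod 127).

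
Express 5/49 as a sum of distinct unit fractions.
1/10 + 1/490

Greedy algorithm:
5/49: ceiling(49/5) = 10, use 1/10
1/490: ceiling(490/1) = 490, use 1/490
Result: 5/49 = 1/10 + 1/490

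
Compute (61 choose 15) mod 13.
1

Using Lucas' theorem:
Write n=61 and k=15 in base 13:
n in base 13: [4, 9]
k in base 13: [1, 2]
C(61,15) mod 13 = ∏ C(n_i, k_i) mod 13
Digit binomials (mod 13): C(4,1) = 4; C(9,2) = 36 ≡ 10
Product: 4 × 10 = 40 ≡ 1 (mod 13)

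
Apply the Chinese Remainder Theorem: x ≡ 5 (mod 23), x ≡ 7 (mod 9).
97

Using Chinese Remainder Theorem:
M = 23 × 9 = 207
M1 = 9, M2 = 23
y1 = 9^(-1) mod 23 = 18
y2 = 23^(-1) mod 9 = 2
x = (5×9×18 + 7×23×2) mod 207 = 97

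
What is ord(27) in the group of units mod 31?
10

31 is prime, so ord(27) divides φ(31) = 30.
Divisors of 30: 1, 2, 3, 5, 6, 10, 15, 30.
Repeated squaring: 27^1 ≡ 27, 27^2 ≡ 16, 27^4 ≡ 8, 27^8 ≡ 2, 27^16 ≡ 4 (mod 31).
Test 27^d mod 31 for each divisor d in increasing order:
27^1 ≡ 27
27^2 ≡ 16
27^3 = 27^2·27^1 ≡ 29
27^5 = 27^4·27^1 ≡ 30
27^6 = 27^4·27^2 ≡ 4
27^10 = 27^8·27^2 ≡ 1  ← first divisor giving 1
The order is 10.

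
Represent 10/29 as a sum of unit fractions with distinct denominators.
1/3 + 1/87

Greedy algorithm:
10/29: ceiling(29/10) = 3, use 1/3
1/87: ceiling(87/1) = 87, use 1/87
Result: 10/29 = 1/3 + 1/87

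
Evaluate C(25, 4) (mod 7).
1

Using Lucas' theorem:
Write n=25 and k=4 in base 7:
n in base 7: [3, 4]
k in base 7: [0, 4]
C(25,4) mod 7 = ∏ C(n_i, k_i) mod 7
Digit binomials (mod 7): C(3,0) = 1; C(4,4) = 1
Product: 1 × 1 = 1 ≡ 1 (mod 7)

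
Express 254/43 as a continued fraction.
[5; 1, 9, 1, 3]

Euclidean algorithm steps:
254 = 5 × 43 + 39
43 = 1 × 39 + 4
39 = 9 × 4 + 3
4 = 1 × 3 + 1
3 = 3 × 1 + 0
Continued fraction: [5; 1, 9, 1, 3]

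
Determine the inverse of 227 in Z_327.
206

gcd(227, 327) = 1, so the inverse exists.
Extended Euclidean algorithm on (327, 227):
327 = 1 × 227 + 100  ⟹  100 = (1)·327 + (-1)·227
227 = 2 × 100 + 27  ⟹  27 = (-2)·327 + (3)·227
100 = 3 × 27 + 19  ⟹  19 = (7)·327 + (-10)·227
27 = 1 × 19 + 8  ⟹  8 = (-9)·327 + (13)·227
19 = 2 × 8 + 3  ⟹  3 = (25)·327 + (-36)·227
8 = 2 × 3 + 2  ⟹  2 = (-59)·327 + (85)·227
3 = 1 × 2 + 1  ⟹  1 = (84)·327 + (-121)·227
So (-121)·227 ≡ 1 (mod 327), i.e. 227^(-1) ≡ -121 ≡ 206 (mod 327).
Check: 227 × 206 = 46762 ≡ 1 (mod 327)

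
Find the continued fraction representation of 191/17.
[11; 4, 4]

Euclidean algorithm steps:
191 = 11 × 17 + 4
17 = 4 × 4 + 1
4 = 4 × 1 + 0
Continued fraction: [11; 4, 4]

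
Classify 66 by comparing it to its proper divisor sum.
abundant

Proper divisors of 66: sum = 1 + 2 + 3 + 6 + 11 + 22 + 33 = 78
Since 78 > 66, 66 is abundant.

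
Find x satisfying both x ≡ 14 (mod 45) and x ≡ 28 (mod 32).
284

Using Chinese Remainder Theorem:
M = 45 × 32 = 1440
M1 = 32, M2 = 45
y1 = 32^(-1) mod 45 = 38
y2 = 45^(-1) mod 32 = 5
x = (14×32×38 + 28×45×5) mod 1440 = 284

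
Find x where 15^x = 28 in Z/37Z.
22

Baby-step giant-step with step n = ⌈√37⌉ = 7.
Baby steps 15^j mod 37 (j:value) for j=0..6: 0:1, 1:15, 2:3, 3:8, 4:9, 5:24, 6:27.
Giant-step multiplier: 15^(-7) ≡ 15^(36-7) = 15^29 ≡ 18 (mod 37).
Giant steps γ_i = 28·18^i mod 37: γ_0=28, γ_1=23, γ_2=7, γ_3=15 (in table at j=1).
x = i·n + j = 3·7 + 1 = 22.
Check: 15^22 ≡ 28 (mod 37).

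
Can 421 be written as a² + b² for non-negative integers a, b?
14² + 15² (a=14, b=15)

Factorization: 421 = 421
By Fermat: n is sum of two squares iff every prime p ≡ 3 (mod 4) appears to even power.
All primes ≡ 3 (mod 4) appear to even power.
Search a = 0, 1, 2, … for 421 - a² a perfect square: first hit at a = 14: 421 - 196 = 225 = 15².
421 = 14² + 15² = 196 + 225 ✓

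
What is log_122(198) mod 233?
43

Baby-step giant-step with step n = ⌈√233⌉ = 16.
Baby steps 122^j mod 233 (j:value) for j=0..15: 0:1, 1:122, 2:205, 3:79, 4:85, 5:118, 6:183, 7:191, 8:2, 9:11, 10:177, 11:158, 12:170, 13:3, 14:133, 15:149.
Giant-step multiplier: 122^(-16) ≡ 122^(232-16) = 122^216 ≡ 175 (mod 233).
Giant steps γ_i = 198·175^i mod 233: γ_0=198, γ_1=166, γ_2=158 (in table at j=11).
x = i·n + j = 2·16 + 11 = 43.
Check: 122^43 ≡ 198 (mod 233).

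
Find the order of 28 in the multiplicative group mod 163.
54

163 is prime, so ord(28) divides φ(163) = 162.
Divisors of 162: 1, 2, 3, 6, 9, 18, 27, 54, 81, 162.
Repeated squaring: 28^1 ≡ 28, 28^2 ≡ 132, 28^4 ≡ 146, 28^8 ≡ 126, 28^16 ≡ 65, 28^32 ≡ 150, 28^64 ≡ 6, 28^128 ≡ 36 (mod 163).
Test 28^d mod 163 for each divisor d in increasing order:
28^1 ≡ 28
28^2 ≡ 132
28^3 = 28^2·28^1 ≡ 110
28^6 = 28^4·28^2 ≡ 38
28^9 = 28^8·28^1 ≡ 105
28^18 = 28^16·28^2 ≡ 104
28^27 = 28^16·28^8·28^2·28^1 ≡ 162
28^54 = 28^32·28^16·28^4·28^2 ≡ 1  ← first divisor giving 1
The order is 54.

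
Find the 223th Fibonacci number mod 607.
598

Matrix identity: Q^n = [[F_(n+1), F_n], [F_n, F_(n-1)]] with Q = [[1,1],[1,0]].
n = 223 = 11011111₂. Square-and-multiply, entries mod 607:
Q^1 = [[1,1],[1,0]]
Q^3 = (Q^1)²·Q = [[3,2],[2,1]]
Q^6 = (Q^3)² = [[13,8],[8,5]]
Q^13 = (Q^6)²·Q = [[377,233],[233,144]]
Q^27 = (Q^13)²·Q = [[350,357],[357,600]]
Q^55 = (Q^27)²·Q = [[309,472],[472,444]]
Q^111 = (Q^55)²·Q = [[518,197],[197,321]]
Q^223 = (Q^111)²·Q = [[170,598],[598,179]]
F_223 mod 607 = Q^223[0][1] = 598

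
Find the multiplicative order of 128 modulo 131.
130

131 is prime, so ord(128) divides φ(131) = 130.
Divisors of 130: 1, 2, 5, 10, 13, 26, 65, 130.
Repeated squaring: 128^1 ≡ 128, 128^2 ≡ 9, 128^4 ≡ 81, 128^8 ≡ 11, 128^16 ≡ 121, 128^32 ≡ 100, 128^64 ≡ 44, 128^128 ≡ 102 (mod 131).
Test 128^d mod 131 for each divisor d in increasing order:
128^1 ≡ 128
128^2 ≡ 9
128^5 = 128^4·128^1 ≡ 19
128^10 = 128^8·128^2 ≡ 99
128^13 = 128^8·128^4·128^1 ≡ 78
128^26 = 128^16·128^8·128^2 ≡ 58
128^65 = 128^64·128^1 ≡ 130
128^130 = 128^128·128^2 ≡ 1  ← first divisor giving 1
The order is 130.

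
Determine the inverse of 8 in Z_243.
152

gcd(8, 243) = 1, so the inverse exists.
Extended Euclidean algorithm on (243, 8):
243 = 30 × 8 + 3  ⟹  3 = (1)·243 + (-30)·8
8 = 2 × 3 + 2  ⟹  2 = (-2)·243 + (61)·8
3 = 1 × 2 + 1  ⟹  1 = (3)·243 + (-91)·8
So (-91)·8 ≡ 1 (mod 243), i.e. 8^(-1) ≡ -91 ≡ 152 (mod 243).
Check: 8 × 152 = 1216 ≡ 1 (mod 243)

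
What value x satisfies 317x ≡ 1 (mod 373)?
353

gcd(317, 373) = 1, so the inverse exists.
Extended Euclidean algorithm on (373, 317):
373 = 1 × 317 + 56  ⟹  56 = (1)·373 + (-1)·317
317 = 5 × 56 + 37  ⟹  37 = (-5)·373 + (6)·317
56 = 1 × 37 + 19  ⟹  19 = (6)·373 + (-7)·317
37 = 1 × 19 + 18  ⟹  18 = (-11)·373 + (13)·317
19 = 1 × 18 + 1  ⟹  1 = (17)·373 + (-20)·317
So (-20)·317 ≡ 1 (mod 373), i.e. 317^(-1) ≡ -20 ≡ 353 (mod 373).
Check: 317 × 353 = 111901 ≡ 1 (mod 373)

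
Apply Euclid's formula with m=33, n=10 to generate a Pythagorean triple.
(989, 660, 1189)

Euclid's formula: a = m² - n², b = 2mn, c = m² + n²
m = 33, n = 10
a = 33² - 10² = 1089 - 100 = 989
b = 2 × 33 × 10 = 660
c = 33² + 10² = 1089 + 100 = 1189
Verification: 989² + 660² = 978121 + 435600 = 1413721 = 1189² ✓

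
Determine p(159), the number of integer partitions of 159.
97662728555

p(n) counts ways to write n as a sum of positive integers (order ignored).
Euler's pentagonal recurrence: p(k) = p(k-1) + p(k-2) - p(k-5) - p(k-7) + p(k-12) + p(k-15) - ... (offsets j(3j∓1)/2, signs ++--, p(0)=1, p(<0)=0).
DP table for k = 0..158: p(0)=1, p(1)=1, p(2)=2, p(3)=3, p(4)=5, p(5)=7, p(6)=11, p(7)=15, p(8)=22, p(9)=30, p(10)=42, p(11)=56, p(12)=77, p(13)=101, p(14)=135, p(15)=176, p(16)=231, p(17)=297, p(18)=385, p(19)=490, p(20)=627, p(21)=792, p(22)=1002, p(23)=1255, p(24)=1575, p(25)=1958, p(26)=2436, p(27)=3010, p(28)=3718, p(29)=4565, p(30)=5604, p(31)=6842, p(32)=8349, p(33)=10143, p(34)=12310, p(35)=14883, p(36)=17977, p(37)=21637, p(38)=26015, p(39)=31185, p(40)=37338, p(41)=44583, p(42)=53174, p(43)=63261, p(44)=75175, p(45)=89134, p(46)=105558, p(47)=124754, p(48)=147273, p(49)=173525, p(50)=204226, p(51)=239943, p(52)=281589, p(53)=329931, p(54)=386155, p(55)=451276, p(56)=526823, p(57)=614154, p(58)=715220, p(59)=831820, p(60)=966467, p(61)=1121505, p(62)=1300156, p(63)=1505499, p(64)=1741630, p(65)=2012558, p(66)=2323520, p(67)=2679689, p(68)=3087735, p(69)=3554345, p(70)=4087968, p(71)=4697205, p(72)=5392783, p(73)=6185689, p(74)=7089500, p(75)=8118264, p(76)=9289091, p(77)=10619863, p(78)=12132164, p(79)=13848650, p(80)=15796476, p(81)=18004327, p(82)=20506255, p(83)=23338469, p(84)=26543660, p(85)=30167357, p(86)=34262962, p(87)=38887673, p(88)=44108109, p(89)=49995925, p(90)=56634173, p(91)=64112359, p(92)=72533807, p(93)=82010177, p(94)=92669720, p(95)=104651419, p(96)=118114304, p(97)=133230930, p(98)=150198136, p(99)=169229875, p(100)=190569292, p(101)=214481126, p(102)=241265379, p(103)=271248950, p(104)=304801365, p(105)=342325709, p(106)=384276336, p(107)=431149389, p(108)=483502844, p(109)=541946240, p(110)=607163746, p(111)=679903203, p(112)=761002156, p(113)=851376628, p(114)=952050665, p(115)=1064144451, p(116)=1188908248, p(117)=1327710076, p(118)=1482074143, p(119)=1653668665, p(120)=1844349560, p(121)=2056148051, p(122)=2291320912, p(123)=2552338241, p(124)=2841940500, p(125)=3163127352, p(126)=3519222692, p(127)=3913864295, p(128)=4351078600, p(129)=4835271870, p(130)=5371315400, p(131)=5964539504, p(132)=6620830889, p(133)=7346629512, p(134)=8149040695, p(135)=9035836076, p(136)=10015581680, p(137)=11097645016, p(138)=12292341831, p(139)=13610949895, p(140)=15065878135, p(141)=16670689208, p(142)=18440293320, p(143)=20390982757, p(144)=22540654445, p(145)=24908858009, p(146)=27517052599, p(147)=30388671978, p(148)=33549419497, p(149)=37027355200, p(150)=40853235313, p(151)=45060624582, p(152)=49686288421, p(153)=54770336324, p(154)=60356673280, p(155)=66493182097, p(156)=73232243759, p(157)=80630964769, p(158)=88751778802.
Final step: p(159) = p(158) + p(157) - p(154) - p(152) + p(147) + p(144) - p(137) - p(133) + p(124) + p(119) - p(108) - p(102) + p(89) + p(82) - p(67) - p(59) + p(42) + p(33) - p(14) - p(4)
= 88751778802 + 80630964769 - 60356673280 - 49686288421 + 30388671978 + 22540654445 - 11097645016 - 7346629512 + 2841940500 + 1653668665 - 483502844 - 241265379 + 49995925 + 20506255 - 2679689 - 831820 + 53174 + 10143 - 135 - 5
= 97662728555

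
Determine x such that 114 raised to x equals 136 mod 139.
56

Baby-step giant-step with step n = ⌈√139⌉ = 12.
Baby steps 114^j mod 139 (j:value) for j=0..11: 0:1, 1:114, 2:69, 3:82, 4:35, 5:98, 6:52, 7:90, 8:113, 9:94, 10:13, 11:92.
Giant-step multiplier: 114^(-12) ≡ 114^(138-12) = 114^126 ≡ 64 (mod 139).
Giant steps γ_i = 136·64^i mod 139: γ_0=136, γ_1=86, γ_2=83, γ_3=30, γ_4=113 (in table at j=8).
x = i·n + j = 4·12 + 8 = 56.
Check: 114^56 ≡ 136 (mod 139).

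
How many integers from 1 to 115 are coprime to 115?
88

115 = 5 × 23
φ(n) = n × ∏(1 - 1/p) for each prime p dividing n
φ(115) = 115 × (1 - 1/5) × (1 - 1/23) = 88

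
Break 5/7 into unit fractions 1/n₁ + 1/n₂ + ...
1/2 + 1/5 + 1/70

Greedy algorithm:
5/7: ceiling(7/5) = 2, use 1/2
3/14: ceiling(14/3) = 5, use 1/5
1/70: ceiling(70/1) = 70, use 1/70
Result: 5/7 = 1/2 + 1/5 + 1/70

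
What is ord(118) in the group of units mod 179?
178

179 is prime, so ord(118) divides φ(179) = 178.
Divisors of 178: 1, 2, 89, 178.
Repeated squaring: 118^1 ≡ 118, 118^2 ≡ 141, 118^4 ≡ 12, 118^8 ≡ 144, 118^16 ≡ 151, 118^32 ≡ 68, 118^64 ≡ 149, 118^128 ≡ 5 (mod 179).
Test 118^d mod 179 for each divisor d in increasing order:
118^1 ≡ 118
118^2 ≡ 141
118^89 = 118^64·118^16·118^8·118^1 ≡ 178
118^178 = 118^128·118^32·118^16·118^2 ≡ 1  ← first divisor giving 1
The order is 178.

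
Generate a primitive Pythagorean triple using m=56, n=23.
(2607, 2576, 3665)

Euclid's formula: a = m² - n², b = 2mn, c = m² + n²
m = 56, n = 23
a = 56² - 23² = 3136 - 529 = 2607
b = 2 × 56 × 23 = 2576
c = 56² + 23² = 3136 + 529 = 3665
Verification: 2607² + 2576² = 6796449 + 6635776 = 13432225 = 3665² ✓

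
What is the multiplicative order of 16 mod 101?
25

101 is prime, so ord(16) divides φ(101) = 100.
Divisors of 100: 1, 2, 4, 5, 10, 20, 25, 50, 100.
Repeated squaring: 16^1 ≡ 16, 16^2 ≡ 54, 16^4 ≡ 88, 16^8 ≡ 68, 16^16 ≡ 79, 16^32 ≡ 80, 16^64 ≡ 37 (mod 101).
Test 16^d mod 101 for each divisor d in increasing order:
16^1 ≡ 16
16^2 ≡ 54
16^4 ≡ 88
16^5 = 16^4·16^1 ≡ 95
16^10 = 16^8·16^2 ≡ 36
16^20 = 16^16·16^4 ≡ 84
16^25 = 16^16·16^8·16^1 ≡ 1  ← first divisor giving 1
The order is 25.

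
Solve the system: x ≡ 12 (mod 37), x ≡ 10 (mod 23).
493

Using Chinese Remainder Theorem:
M = 37 × 23 = 851
M1 = 23, M2 = 37
y1 = 23^(-1) mod 37 = 29
y2 = 37^(-1) mod 23 = 5
x = (12×23×29 + 10×37×5) mod 851 = 493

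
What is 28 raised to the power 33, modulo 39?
31

Repeated squaring. Binary of 33 = 100001.
28^1 ≡ 28 (mod 39); 28^2 ≡ 4 (mod 39); 28^4 ≡ 16 (mod 39); 28^8 ≡ 22 (mod 39); 28^16 ≡ 16 (mod 39); 28^32 ≡ 22 (mod 39)
28^33 = 28^1 × 28^32 ≡ 31 (mod 39)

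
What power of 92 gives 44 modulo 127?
26

Baby-step giant-step with step n = ⌈√127⌉ = 12.
Baby steps 92^j mod 127 (j:value) for j=0..11: 0:1, 1:92, 2:82, 3:51, 4:120, 5:118, 6:61, 7:24, 8:49, 9:63, 10:81, 11:86.
Giant-step multiplier: 92^(-12) ≡ 92^(126-12) = 92^114 ≡ 117 (mod 127).
Giant steps γ_i = 44·117^i mod 127: γ_0=44, γ_1=68, γ_2=82 (in table at j=2).
x = i·n + j = 2·12 + 2 = 26.
Check: 92^26 ≡ 44 (mod 127).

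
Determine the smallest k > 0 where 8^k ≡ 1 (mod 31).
5

31 is prime, so ord(8) divides φ(31) = 30.
Divisors of 30: 1, 2, 3, 5, 6, 10, 15, 30.
Repeated squaring: 8^1 ≡ 8, 8^2 ≡ 2, 8^4 ≡ 4, 8^8 ≡ 16, 8^16 ≡ 8 (mod 31).
Test 8^d mod 31 for each divisor d in increasing order:
8^1 ≡ 8
8^2 ≡ 2
8^3 = 8^2·8^1 ≡ 16
8^5 = 8^4·8^1 ≡ 1  ← first divisor giving 1
The order is 5.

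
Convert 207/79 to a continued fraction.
[2; 1, 1, 1, 1, 1, 2, 1, 2]

Euclidean algorithm steps:
207 = 2 × 79 + 49
79 = 1 × 49 + 30
49 = 1 × 30 + 19
30 = 1 × 19 + 11
19 = 1 × 11 + 8
11 = 1 × 8 + 3
8 = 2 × 3 + 2
3 = 1 × 2 + 1
2 = 2 × 1 + 0
Continued fraction: [2; 1, 1, 1, 1, 1, 2, 1, 2]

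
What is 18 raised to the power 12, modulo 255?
171

Repeated squaring. Binary of 12 = 1100.
18^1 ≡ 18 (mod 255); 18^2 ≡ 69 (mod 255); 18^4 ≡ 171 (mod 255); 18^8 ≡ 171 (mod 255)
18^12 = 18^4 × 18^8 ≡ 171 (mod 255)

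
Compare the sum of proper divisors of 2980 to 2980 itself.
abundant

Proper divisors of 2980: sum = 1 + 2 + 4 + 5 + 10 + 20 + 149 + 298 + 596 + 745 + 1490 = 3320
Since 3320 > 2980, 2980 is abundant.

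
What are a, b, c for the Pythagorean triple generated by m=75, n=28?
(4841, 4200, 6409)

Euclid's formula: a = m² - n², b = 2mn, c = m² + n²
m = 75, n = 28
a = 75² - 28² = 5625 - 784 = 4841
b = 2 × 75 × 28 = 4200
c = 75² + 28² = 5625 + 784 = 6409
Verification: 4841² + 4200² = 23435281 + 17640000 = 41075281 = 6409² ✓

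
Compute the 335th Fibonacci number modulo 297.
181

Matrix identity: Q^n = [[F_(n+1), F_n], [F_n, F_(n-1)]] with Q = [[1,1],[1,0]].
n = 335 = 101001111₂. Square-and-multiply, entries mod 297:
Q^1 = [[1,1],[1,0]]
Q^2 = (Q^1)² = [[2,1],[1,1]]
Q^5 = (Q^2)²·Q = [[8,5],[5,3]]
Q^10 = (Q^5)² = [[89,55],[55,34]]
Q^20 = (Q^10)² = [[254,231],[231,23]]
Q^41 = (Q^20)²·Q = [[100,265],[265,132]]
Q^83 = (Q^41)²·Q = [[36,35],[35,1]]
Q^167 = (Q^83)²·Q = [[252,145],[145,107]]
Q^335 = (Q^167)²·Q = [[261,181],[181,80]]
F_335 mod 297 = Q^335[0][1] = 181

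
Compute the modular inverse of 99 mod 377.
278

gcd(99, 377) = 1, so the inverse exists.
Extended Euclidean algorithm on (377, 99):
377 = 3 × 99 + 80  ⟹  80 = (1)·377 + (-3)·99
99 = 1 × 80 + 19  ⟹  19 = (-1)·377 + (4)·99
80 = 4 × 19 + 4  ⟹  4 = (5)·377 + (-19)·99
19 = 4 × 4 + 3  ⟹  3 = (-21)·377 + (80)·99
4 = 1 × 3 + 1  ⟹  1 = (26)·377 + (-99)·99
So (-99)·99 ≡ 1 (mod 377), i.e. 99^(-1) ≡ -99 ≡ 278 (mod 377).
Check: 99 × 278 = 27522 ≡ 1 (mod 377)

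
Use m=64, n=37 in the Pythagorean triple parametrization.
(2727, 4736, 5465)

Euclid's formula: a = m² - n², b = 2mn, c = m² + n²
m = 64, n = 37
a = 64² - 37² = 4096 - 1369 = 2727
b = 2 × 64 × 37 = 4736
c = 64² + 37² = 4096 + 1369 = 5465
Verification: 2727² + 4736² = 7436529 + 22429696 = 29866225 = 5465² ✓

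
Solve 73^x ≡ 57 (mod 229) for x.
12

Baby-step giant-step with step n = ⌈√229⌉ = 16.
Baby steps 73^j mod 229 (j:value) for j=0..15: 0:1, 1:73, 2:62, 3:175, 4:180, 5:87, 6:168, 7:127, 8:111, 9:88, 10:12, 11:189, 12:57, 13:39, 14:99, 15:128.
h = 57 is already in the table at j=12, so x = 12.
Check: 73^12 ≡ 57 (mod 229).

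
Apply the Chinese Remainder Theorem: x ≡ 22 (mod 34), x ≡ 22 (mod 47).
22

Using Chinese Remainder Theorem:
M = 34 × 47 = 1598
M1 = 47, M2 = 34
y1 = 47^(-1) mod 34 = 21
y2 = 34^(-1) mod 47 = 18
x = (22×47×21 + 22×34×18) mod 1598 = 22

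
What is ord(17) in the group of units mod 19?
9

19 is prime, so ord(17) divides φ(19) = 18.
Divisors of 18: 1, 2, 3, 6, 9, 18.
Repeated squaring: 17^1 ≡ 17, 17^2 ≡ 4, 17^4 ≡ 16, 17^8 ≡ 9, 17^16 ≡ 5 (mod 19).
Test 17^d mod 19 for each divisor d in increasing order:
17^1 ≡ 17
17^2 ≡ 4
17^3 = 17^2·17^1 ≡ 11
17^6 = 17^4·17^2 ≡ 7
17^9 = 17^8·17^1 ≡ 1  ← first divisor giving 1
The order is 9.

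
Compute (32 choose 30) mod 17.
3

Using Lucas' theorem:
Write n=32 and k=30 in base 17:
n in base 17: [1, 15]
k in base 17: [1, 13]
C(32,30) mod 17 = ∏ C(n_i, k_i) mod 17
Digit binomials (mod 17): C(1,1) = 1; C(15,13) = 105 ≡ 3
Product: 1 × 3 = 3 ≡ 3 (mod 17)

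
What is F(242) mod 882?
379

Matrix identity: Q^n = [[F_(n+1), F_n], [F_n, F_(n-1)]] with Q = [[1,1],[1,0]].
n = 242 = 11110010₂. Square-and-multiply, entries mod 882:
Q^1 = [[1,1],[1,0]]
Q^3 = (Q^1)²·Q = [[3,2],[2,1]]
Q^7 = (Q^3)²·Q = [[21,13],[13,8]]
Q^15 = (Q^7)²·Q = [[105,610],[610,377]]
Q^30 = (Q^15)² = [[337,314],[314,23]]
Q^60 = (Q^30)² = [[485,144],[144,341]]
Q^121 = (Q^60)²·Q = [[55,181],[181,756]]
Q^242 = (Q^121)² = [[506,379],[379,127]]
F_242 mod 882 = Q^242[0][1] = 379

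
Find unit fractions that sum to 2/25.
1/13 + 1/325

Greedy algorithm:
2/25: ceiling(25/2) = 13, use 1/13
1/325: ceiling(325/1) = 325, use 1/325
Result: 2/25 = 1/13 + 1/325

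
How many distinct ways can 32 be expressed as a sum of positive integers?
8349

p(n) counts ways to write n as a sum of positive integers (order ignored).
Euler's pentagonal recurrence: p(k) = p(k-1) + p(k-2) - p(k-5) - p(k-7) + p(k-12) + p(k-15) - ... (offsets j(3j∓1)/2, signs ++--, p(0)=1, p(<0)=0).
DP table for k = 0..31: p(0)=1, p(1)=1, p(2)=2, p(3)=3, p(4)=5, p(5)=7, p(6)=11, p(7)=15, p(8)=22, p(9)=30, p(10)=42, p(11)=56, p(12)=77, p(13)=101, p(14)=135, p(15)=176, p(16)=231, p(17)=297, p(18)=385, p(19)=490, p(20)=627, p(21)=792, p(22)=1002, p(23)=1255, p(24)=1575, p(25)=1958, p(26)=2436, p(27)=3010, p(28)=3718, p(29)=4565, p(30)=5604, p(31)=6842.
Final step: p(32) = p(31) + p(30) - p(27) - p(25) + p(20) + p(17) - p(10) - p(6)
= 6842 + 5604 - 3010 - 1958 + 627 + 297 - 42 - 11
= 8349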